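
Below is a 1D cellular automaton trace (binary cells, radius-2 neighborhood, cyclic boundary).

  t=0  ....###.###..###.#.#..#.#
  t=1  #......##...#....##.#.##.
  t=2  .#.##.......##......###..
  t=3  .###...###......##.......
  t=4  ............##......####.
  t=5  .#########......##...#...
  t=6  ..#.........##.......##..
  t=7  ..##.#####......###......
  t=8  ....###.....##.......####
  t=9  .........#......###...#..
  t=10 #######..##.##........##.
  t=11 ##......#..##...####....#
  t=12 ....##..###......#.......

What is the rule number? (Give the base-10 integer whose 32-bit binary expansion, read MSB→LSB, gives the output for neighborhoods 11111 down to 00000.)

  nb #####: next=.  (t=5,i=3, bit31=0)
  nb ####.: next=.  (t=4,i=22, bit30=0)
  nb ###.#: next=.  (t=0,i=6, bit29=0)
  nb ###..: next=.  (t=0,i=10, bit28=0)
  nb ##.##: next=#  (t=0,i=7, bit27=1)
  nb ##.#.: next=.  (t=0,i=16, bit26=0)
  nb ##..#: next=.  (t=0,i=11, bit25=0)
  nb ##...: next=.  (t=1,i=9, bit24=0)
  nb #.###: next=#  (t=0,i=8, bit23=1)
  nb #.##.: next=#  (t=1,i=22, bit22=1)
  nb #.#.#: next=#  (t=0,i=17, bit21=1)
  nb #.#..: next=.  (t=0,i=19, bit20=0)
  nb #..##: next=#  (t=0,i=12, bit19=1)
  nb #..#.: next=.  (t=0,i=21, bit18=0)
  nb #...#: next=.  (t=1,i=10, bit17=0)
  nb #....: next=.  (t=0,i=1, bit16=0)
  nb .####: next=#  (t=4,i=21, bit15=1)
  nb .###.: next=.  (t=0,i=5, bit14=0)
  nb .##.#: next=.  (t=1,i=18, bit13=0)
  nb .##..: next=.  (t=1,i=8, bit12=0)
  nb .#.##: next=#  (t=1,i=21, bit11=1)
  nb .#.#.: next=#  (t=0,i=18, bit10=1)
  nb .#..#: next=#  (t=0,i=20, bit9=1)
  nb .#...: next=#  (t=0,i=0, bit8=1)
  nb ..###: next=.  (t=0,i=4, bit7=0)
  nb ..##.: next=.  (t=1,i=7, bit6=0)
  nb ..#.#: next=#  (t=0,i=22, bit5=1)
  nb ..#..: next=#  (t=1,i=12, bit4=1)
  nb ...##: next=.  (t=0,i=3, bit3=0)
  nb ...#.: next=.  (t=1,i=11, bit2=0)
  nb ....#: next=.  (t=0,i=2, bit1=0)
  nb .....: next=#  (t=1,i=3, bit0=1)
  bits 00001000111010001000111100110001 = 149458737

149458737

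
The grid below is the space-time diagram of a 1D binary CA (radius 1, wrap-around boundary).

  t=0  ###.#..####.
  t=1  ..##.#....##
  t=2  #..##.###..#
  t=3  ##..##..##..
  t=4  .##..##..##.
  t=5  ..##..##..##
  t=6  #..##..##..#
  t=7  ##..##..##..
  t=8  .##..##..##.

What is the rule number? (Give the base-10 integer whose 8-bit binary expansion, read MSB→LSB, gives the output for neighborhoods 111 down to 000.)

113

  ###|.  b7=0 t=0,i=1
  ##.|#  b6=1 t=0,i=2
  #.#|#  b5=1 t=0,i=3
  #..|#  b4=1 t=0,i=5
  .##|.  b3=0 t=0,i=0
  .#.|.  b2=0 t=0,i=4
  ..#|.  b1=0 t=0,i=6
  ...|#  b0=1 t=1,i=7
  bits 01110001 = 113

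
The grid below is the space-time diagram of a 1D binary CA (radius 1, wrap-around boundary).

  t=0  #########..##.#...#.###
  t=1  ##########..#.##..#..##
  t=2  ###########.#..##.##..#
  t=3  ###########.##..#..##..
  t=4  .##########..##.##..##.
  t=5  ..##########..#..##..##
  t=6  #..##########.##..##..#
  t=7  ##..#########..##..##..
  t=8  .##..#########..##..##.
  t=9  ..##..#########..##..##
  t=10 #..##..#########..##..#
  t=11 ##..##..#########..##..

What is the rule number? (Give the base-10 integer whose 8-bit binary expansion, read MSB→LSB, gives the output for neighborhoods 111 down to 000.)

  nb ###: next=#  (t=0,i=0, bit7=1)
  nb ##.: next=#  (t=0,i=8, bit6=1)
  nb #.#: next=.  (t=0,i=13, bit5=0)
  nb #..: next=#  (t=0,i=9, bit4=1)
  nb .##: next=.  (t=0,i=11, bit3=0)
  nb .#.: next=#  (t=0,i=14, bit2=1)
  nb ..#: next=.  (t=0,i=10, bit1=0)
  nb ...: next=.  (t=0,i=16, bit0=0)
  bits 11010100 = 212

212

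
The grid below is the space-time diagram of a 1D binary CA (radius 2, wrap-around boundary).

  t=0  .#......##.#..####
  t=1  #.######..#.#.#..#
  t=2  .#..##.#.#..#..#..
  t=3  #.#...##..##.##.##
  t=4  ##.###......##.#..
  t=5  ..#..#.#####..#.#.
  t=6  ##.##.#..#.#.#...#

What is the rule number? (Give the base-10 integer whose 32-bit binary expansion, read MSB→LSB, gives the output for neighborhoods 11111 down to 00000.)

  nb #####: next=#  (t=1,i=4, bit31=1)
  nb ####.: next=.  (t=0,i=16, bit30=0)
  nb ###.#: next=#  (t=0,i=17, bit29=1)
  nb ###..: next=#  (t=1,i=7, bit28=1)
  nb ##.##: next=#  (t=1,i=1, bit27=1)
  nb ##.#.: next=#  (t=0,i=0, bit26=1)
  nb ##..#: next=.  (t=1,i=8, bit25=0)
  nb ##...: next=.  (t=4,i=6, bit24=0)
  nb #.###: next=.  (t=1,i=2, bit23=0)
  nb #.##.: next=#  (t=3,i=13, bit22=1)
  nb #.#.#: next=#  (t=1,i=12, bit21=1)
  nb #.#..: next=.  (t=0,i=1, bit20=0)
  nb #..##: next=.  (t=0,i=13, bit19=0)
  nb #..#.: next=#  (t=1,i=9, bit18=1)
  nb #...#: next=#  (t=2,i=17, bit17=1)
  nb #....: next=#  (t=0,i=3, bit16=1)
  nb .####: next=.  (t=0,i=15, bit15=0)
  nb .###.: next=.  (t=3,i=17, bit14=0)
  nb .##.#: next=.  (t=0,i=9, bit13=0)
  nb .##..: next=.  (t=3,i=7, bit12=0)
  nb .#.##: next=#  (t=5,i=6, bit11=1)
  nb .#.#.: next=.  (t=1,i=11, bit10=0)
  nb .#..#: next=#  (t=0,i=12, bit9=1)
  nb .#...: next=#  (t=0,i=2, bit8=1)
  nb ..###: next=#  (t=0,i=14, bit7=1)
  nb ..##.: next=.  (t=0,i=8, bit6=0)
  nb ..#.#: next=.  (t=1,i=10, bit5=0)
  nb ..#..: next=.  (t=2,i=1, bit4=0)
  nb ...##: next=#  (t=0,i=7, bit3=1)
  nb ...#.: next=#  (t=2,i=0, bit2=1)
  nb ....#: next=#  (t=0,i=6, bit1=1)
  nb .....: next=#  (t=0,i=4, bit0=1)
  bits 10111100011001110000101110001111 = 3160869775

3160869775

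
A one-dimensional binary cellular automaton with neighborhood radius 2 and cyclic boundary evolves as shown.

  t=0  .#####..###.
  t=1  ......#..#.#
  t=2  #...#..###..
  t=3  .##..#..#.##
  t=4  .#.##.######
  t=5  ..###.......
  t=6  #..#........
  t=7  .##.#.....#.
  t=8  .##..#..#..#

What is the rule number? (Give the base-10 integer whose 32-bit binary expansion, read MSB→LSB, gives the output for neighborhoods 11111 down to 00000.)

38169442

  #####|.  b31=0 t=0,i=3
  ####.|.  b30=0 t=0,i=4
  ###.#|.  b29=0 t=4,i=11
  ###..|.  b28=0 t=0,i=5
  ##.##|.  b27=0 t=3,i=0
  ##.#.|.  b26=0 t=4,i=0
  ##..#|#  b25=1 t=0,i=6
  ##...|.  b24=0 t=5,i=5
  #.###|.  b23=0 t=4,i=6
  #.##.|#  b22=1 t=3,i=1
  #.#.#|.  b21=0 t=4,i=1
  #.#..|.  b20=0 t=1,i=11
  #..##|.  b19=0 t=0,i=0
  #..#.|#  b18=1 t=1,i=8
  #...#|#  b17=1 t=2,i=2
  #....|.  b16=0 t=1,i=1
  .####|.  b15=0 t=0,i=2
  .###.|#  b14=1 t=0,i=9
  .##.#|#  b13=1 t=3,i=11
  .##..|.  b12=0 t=3,i=2
  .#.##|#  b11=1 t=3,i=9
  .#.#.|.  b10=0 t=1,i=10
  .#..#|#  b9=1 t=1,i=7
  .#...|#  b8=1 t=1,i=0
  ..###|.  b7=0 t=0,i=1
  ..##.|#  b6=1 t=7,i=1
  ..#.#|#  b5=1 t=1,i=9
  ..#..|.  b4=0 t=1,i=6
  ...##|.  b3=0 t=5,i=1
  ...#.|.  b2=0 t=1,i=5
  ....#|#  b1=1 t=1,i=4
  .....|.  b0=0 t=1,i=2
  bits 00000010010001100110101101100010 = 38169442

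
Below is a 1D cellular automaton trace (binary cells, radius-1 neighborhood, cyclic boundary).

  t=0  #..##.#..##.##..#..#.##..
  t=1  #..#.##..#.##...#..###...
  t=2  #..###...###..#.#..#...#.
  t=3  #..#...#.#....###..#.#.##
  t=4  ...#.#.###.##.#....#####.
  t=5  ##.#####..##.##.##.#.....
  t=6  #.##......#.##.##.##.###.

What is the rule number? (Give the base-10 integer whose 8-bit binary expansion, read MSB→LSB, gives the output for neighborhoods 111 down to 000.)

  nb ###: next=.  (t=1,i=20, bit7=0)
  nb ##.: next=.  (t=0,i=4, bit6=0)
  nb #.#: next=#  (t=0,i=5, bit5=1)
  nb #..: next=.  (t=0,i=1, bit4=0)
  nb .##: next=#  (t=0,i=3, bit3=1)
  nb .#.: next=#  (t=0,i=0, bit2=1)
  nb ..#: next=.  (t=0,i=2, bit1=0)
  nb ...: next=#  (t=1,i=14, bit0=1)
  bits 00101101 = 45

45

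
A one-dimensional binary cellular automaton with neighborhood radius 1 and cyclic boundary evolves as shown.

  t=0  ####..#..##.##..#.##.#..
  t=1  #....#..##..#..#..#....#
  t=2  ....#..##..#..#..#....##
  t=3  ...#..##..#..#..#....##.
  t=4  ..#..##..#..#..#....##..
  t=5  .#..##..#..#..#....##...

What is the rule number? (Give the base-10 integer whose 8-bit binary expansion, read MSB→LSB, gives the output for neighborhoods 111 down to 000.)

10

  ###|.  b7=0 t=0,i=1
  ##.|.  b6=0 t=0,i=3
  #.#|.  b5=0 t=0,i=11
  #..|.  b4=0 t=0,i=4
  .##|#  b3=1 t=0,i=0
  .#.|.  b2=0 t=0,i=6
  ..#|#  b1=1 t=0,i=5
  ...|.  b0=0 t=1,i=2
  bits 00001010 = 10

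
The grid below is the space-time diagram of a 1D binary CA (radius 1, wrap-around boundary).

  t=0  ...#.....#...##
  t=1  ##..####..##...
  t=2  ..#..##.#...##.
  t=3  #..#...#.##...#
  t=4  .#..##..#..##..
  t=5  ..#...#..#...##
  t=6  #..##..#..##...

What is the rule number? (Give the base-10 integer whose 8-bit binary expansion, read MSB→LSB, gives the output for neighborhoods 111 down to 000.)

177

  ###|#  b7=1 t=1,i=5
  ##.|.  b6=0 t=0,i=14
  #.#|#  b5=1 t=2,i=7
  #..|#  b4=1 t=0,i=0
  .##|.  b3=0 t=0,i=13
  .#.|.  b2=0 t=0,i=3
  ..#|.  b1=0 t=0,i=2
  ...|#  b0=1 t=0,i=1
  bits 10110001 = 177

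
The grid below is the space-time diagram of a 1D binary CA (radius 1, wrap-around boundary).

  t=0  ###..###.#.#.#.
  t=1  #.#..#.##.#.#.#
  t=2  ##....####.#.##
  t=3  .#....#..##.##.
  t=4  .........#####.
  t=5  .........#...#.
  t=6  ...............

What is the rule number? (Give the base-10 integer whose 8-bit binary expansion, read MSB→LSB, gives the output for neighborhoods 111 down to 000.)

  [7] ### => .  t=0,i=1
  [6] ##. => #  t=0,i=2
  [5] #.# => #  t=0,i=8
  [4] #.. => .  t=0,i=3
  [3] .## => #  t=0,i=0
  [2] .#. => .  t=0,i=9
  [1] ..# => .  t=0,i=4
  [0] ... => .  t=2,i=3
  bits 01101000 = 104

104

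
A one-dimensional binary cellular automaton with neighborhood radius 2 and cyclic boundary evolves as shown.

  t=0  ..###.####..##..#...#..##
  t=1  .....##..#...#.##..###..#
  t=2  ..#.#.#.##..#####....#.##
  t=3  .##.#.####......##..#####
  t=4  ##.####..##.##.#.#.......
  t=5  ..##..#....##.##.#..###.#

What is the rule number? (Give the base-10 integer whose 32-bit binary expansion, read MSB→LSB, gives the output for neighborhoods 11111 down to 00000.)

  ##### -> .   bit 31 = 0  t=2,i=14
  ####. -> .   bit 30 = 0  t=0,i=8
  ###.# -> .   bit 29 = 0  t=0,i=4
  ###.. -> #   bit 28 = 1  t=0,i=9
  ##.## -> #   bit 27 = 1  t=0,i=5
  ##.#. -> #   bit 26 = 1  t=3,i=3
  ##..# -> .   bit 25 = 0  t=0,i=0
  ##... -> #   bit 24 = 1  t=2,i=17
  #.### -> #   bit 23 = 1  t=0,i=6
  #.##. -> #   bit 22 = 1  t=1,i=15
  #.#.# -> #   bit 21 = 1  t=2,i=4
  #.#.. -> #   bit 20 = 1  t=4,i=17
  #..## -> .   bit 19 = 0  t=0,i=1
  #..#. -> #   bit 18 = 1  t=0,i=15
  #...# -> .   bit 17 = 0  t=0,i=18
  #.... -> .   bit 16 = 0  t=1,i=1
  .#### -> .   bit 15 = 0  t=0,i=7
  .###. -> .   bit 14 = 0  t=0,i=3
  .##.# -> .   bit 13 = 0  t=3,i=2
  .##.. -> #   bit 12 = 1  t=0,i=13
  .#.## -> #   bit 11 = 1  t=1,i=14
  .#.#. -> .   bit 10 = 0  t=2,i=3
  .#..# -> #   bit 9 = 1  t=0,i=21
  .#... -> .   bit 8 = 0  t=0,i=17
  ..### -> .   bit 7 = 0  t=0,i=2
  ..##. -> .   bit 6 = 0  t=0,i=12
  ..#.# -> #   bit 5 = 1  t=1,i=13
  ..#.. -> #   bit 4 = 1  t=0,i=16
  ...## -> #   bit 3 = 1  t=1,i=4
  ...#. -> #   bit 2 = 1  t=0,i=19
  ....# -> .   bit 1 = 0  t=1,i=3
  ..... -> #   bit 0 = 1  t=1,i=2
  bits 00011101111101000001101000111101 = 502536765

502536765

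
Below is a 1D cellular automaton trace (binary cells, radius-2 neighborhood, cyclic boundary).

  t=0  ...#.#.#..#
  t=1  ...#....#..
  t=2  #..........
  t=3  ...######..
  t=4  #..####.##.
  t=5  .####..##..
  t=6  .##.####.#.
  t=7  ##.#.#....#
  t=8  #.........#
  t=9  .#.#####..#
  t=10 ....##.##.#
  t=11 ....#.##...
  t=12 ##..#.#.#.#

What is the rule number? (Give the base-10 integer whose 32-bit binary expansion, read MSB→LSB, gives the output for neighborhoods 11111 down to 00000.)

  #####|#  b31=1 t=3,i=5
  ####.|.  b30=0 t=3,i=7
  ###.#|.  b29=0 t=4,i=6
  ###..|#  b28=1 t=3,i=8
  ##.##|#  b27=1 t=4,i=7
  ##.#.|.  b26=0 t=4,i=10
  ##..#|#  b25=1 t=5,i=5
  ##...|#  b24=1 t=3,i=9
  #.###|.  b23=0 t=6,i=4
  #.##.|#  b22=1 t=4,i=8
  #.#.#|.  b21=0 t=0,i=5
  #.#..|.  b20=0 t=0,i=7
  #..##|#  b19=1 t=4,i=2
  #..#.|.  b18=0 t=0,i=9
  #...#|.  b17=0 t=0,i=1
  #....|.  b16=0 t=1,i=5
  .####|#  b15=1 t=3,i=4
  .###.|#  b14=1 t=7,i=0
  .##.#|.  b13=0 t=4,i=9
  .##..|.  b12=0 t=5,i=8
  .#.##|.  b11=0 t=9,i=2
  .#.#.|.  b10=0 t=0,i=4
  .#..#|#  b9=1 t=0,i=8
  .#...|.  b8=0 t=0,i=0
  ..###|#  b7=1 t=3,i=3
  ..##.|#  b6=1 t=5,i=7
  ..#.#|#  b5=1 t=0,i=3
  ..#..|.  b4=0 t=0,i=10
  ...##|.  b3=0 t=3,i=2
  ...#.|.  b2=0 t=0,i=2
  ....#|.  b1=0 t=1,i=1
  .....|#  b0=1 t=1,i=0
  bits 10011011010010001100001011100001 = 2605236961

2605236961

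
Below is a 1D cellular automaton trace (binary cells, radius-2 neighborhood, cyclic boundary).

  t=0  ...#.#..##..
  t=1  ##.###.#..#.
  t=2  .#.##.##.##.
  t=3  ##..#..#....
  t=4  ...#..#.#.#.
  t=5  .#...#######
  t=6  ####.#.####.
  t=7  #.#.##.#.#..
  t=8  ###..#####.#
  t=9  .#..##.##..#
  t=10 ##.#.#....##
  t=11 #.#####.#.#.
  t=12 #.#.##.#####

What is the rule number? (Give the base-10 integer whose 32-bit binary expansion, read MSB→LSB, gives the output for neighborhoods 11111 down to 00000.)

  [31] ##### => #  t=5,i=7
  [30] ####. => #  t=5,i=10
  [29] ###.# => .  t=1,i=5
  [28] ###.. => .  t=8,i=2
  [27] ##.## => .  t=1,i=2
  [26] ##.#. => #  t=1,i=6
  [25] ##..# => .  t=2,i=11
  [24] ##... => #  t=0,i=10
  [23] #.### => #  t=1,i=3
  [22] #.##. => .  t=1,i=0
  [21] #.#.# => #  t=4,i=8
  [20] #.#.. => #  t=0,i=5
  [19] #..## => #  t=0,i=7
  [18] #..#. => #  t=1,i=9
  [17] #...# => #  t=5,i=3
  [16] #.... => .  t=0,i=11
  [15] .#### => .  t=5,i=6
  [14] .###. => #  t=1,i=4
  [13] .##.# => #  t=1,i=1
  [12] .##.. => .  t=0,i=9
  [11] .#.## => .  t=1,i=11
  [10] .#.#. => #  t=0,i=4
  [9] .#..# => .  t=0,i=6
  [8] .#... => #  t=3,i=8
  [7] ..### => #  t=5,i=5
  [6] ..##. => .  t=0,i=8
  [5] ..#.# => #  t=0,i=3
  [4] ..#.. => .  t=3,i=4
  [3] ...## => .  t=3,i=11
  [2] ...#. => .  t=0,i=2
  [1] ....# => #  t=0,i=1
  [0] ..... => #  t=0,i=0
  bits 11000101101111100110010110100011 = 3317589411

3317589411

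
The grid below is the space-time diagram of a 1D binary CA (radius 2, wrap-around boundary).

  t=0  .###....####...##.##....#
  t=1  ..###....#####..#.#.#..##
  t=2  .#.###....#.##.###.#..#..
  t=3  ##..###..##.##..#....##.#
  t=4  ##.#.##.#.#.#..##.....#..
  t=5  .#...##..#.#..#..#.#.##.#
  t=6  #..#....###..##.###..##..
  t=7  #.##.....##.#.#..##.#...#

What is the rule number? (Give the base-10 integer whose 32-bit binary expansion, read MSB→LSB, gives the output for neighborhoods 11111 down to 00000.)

  nb #####: next=.  (t=1,i=11, bit31=0)
  nb ####.: next=#  (t=0,i=10, bit30=1)
  nb ###.#: next=.  (t=2,i=17, bit29=0)
  nb ###..: next=#  (t=0,i=3, bit28=1)
  nb ##.##: next=.  (t=0,i=17, bit27=0)
  nb ##.#.: next=.  (t=2,i=18, bit26=0)
  nb ##..#: next=.  (t=1,i=0, bit25=0)
  nb ##...: next=#  (t=0,i=4, bit24=1)
  nb #.###: next=.  (t=0,i=1, bit23=0)
  nb #.##.: next=#  (t=0,i=18, bit22=1)
  nb #.#.#: next=.  (t=1,i=18, bit21=0)
  nb #.#..: next=.  (t=1,i=20, bit20=0)
  nb #..##: next=#  (t=1,i=1, bit19=1)
  nb #..#.: next=#  (t=1,i=15, bit18=1)
  nb #...#: next=#  (t=0,i=13, bit17=1)
  nb #....: next=.  (t=0,i=5, bit16=0)
  nb .####: next=#  (t=0,i=9, bit15=1)
  nb .###.: next=#  (t=0,i=2, bit14=1)
  nb .##.#: next=#  (t=0,i=16, bit13=1)
  nb .##..: next=.  (t=0,i=19, bit12=0)
  nb .#.##: next=.  (t=0,i=0, bit11=0)
  nb .#.#.: next=#  (t=1,i=17, bit10=1)
  nb .#..#: next=.  (t=1,i=21, bit9=0)
  nb .#...: next=.  (t=2,i=23, bit8=0)
  nb ..###: next=.  (t=0,i=8, bit7=0)
  nb ..##.: next=.  (t=0,i=15, bit6=0)
  nb ..#.#: next=#  (t=0,i=24, bit5=1)
  nb ..#..: next=#  (t=2,i=22, bit4=1)
  nb ...##: next=.  (t=0,i=7, bit3=0)
  nb ...#.: next=#  (t=0,i=23, bit2=1)
  nb ....#: next=.  (t=0,i=6, bit1=0)
  nb .....: next=#  (t=4,i=19, bit0=1)
  bits 01010001010011101110010000110101 = 1364124725

1364124725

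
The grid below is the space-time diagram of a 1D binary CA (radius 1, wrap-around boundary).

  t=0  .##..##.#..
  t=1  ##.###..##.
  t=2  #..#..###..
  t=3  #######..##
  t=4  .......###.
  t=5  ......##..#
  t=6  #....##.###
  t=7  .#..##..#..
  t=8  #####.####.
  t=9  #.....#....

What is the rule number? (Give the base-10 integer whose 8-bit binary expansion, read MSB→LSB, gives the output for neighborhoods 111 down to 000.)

30

  [7] ### => .  t=1,i=4
  [6] ##. => .  t=0,i=2
  [5] #.# => .  t=0,i=7
  [4] #.. => #  t=0,i=3
  [3] .## => #  t=0,i=1
  [2] .#. => #  t=0,i=8
  [1] ..# => #  t=0,i=0
  [0] ... => .  t=0,i=10
  bits 00011110 = 30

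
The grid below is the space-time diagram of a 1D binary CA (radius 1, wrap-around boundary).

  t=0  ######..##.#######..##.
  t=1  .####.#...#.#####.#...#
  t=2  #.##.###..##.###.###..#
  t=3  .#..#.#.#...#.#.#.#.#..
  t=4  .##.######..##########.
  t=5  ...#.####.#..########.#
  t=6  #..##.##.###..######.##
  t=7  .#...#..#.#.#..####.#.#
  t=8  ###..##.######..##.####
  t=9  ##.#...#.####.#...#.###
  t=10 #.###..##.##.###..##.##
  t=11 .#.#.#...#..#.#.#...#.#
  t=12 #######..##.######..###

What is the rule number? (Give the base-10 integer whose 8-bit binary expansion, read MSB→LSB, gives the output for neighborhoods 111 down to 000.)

  ###|#  b7=1 t=0,i=1
  ##.|.  b6=0 t=0,i=5
  #.#|#  b5=1 t=0,i=10
  #..|#  b4=1 t=0,i=6
  .##|.  b3=0 t=0,i=0
  .#.|#  b2=1 t=1,i=6
  ..#|.  b1=0 t=0,i=7
  ...|.  b0=0 t=1,i=8
  bits 10110100 = 180

180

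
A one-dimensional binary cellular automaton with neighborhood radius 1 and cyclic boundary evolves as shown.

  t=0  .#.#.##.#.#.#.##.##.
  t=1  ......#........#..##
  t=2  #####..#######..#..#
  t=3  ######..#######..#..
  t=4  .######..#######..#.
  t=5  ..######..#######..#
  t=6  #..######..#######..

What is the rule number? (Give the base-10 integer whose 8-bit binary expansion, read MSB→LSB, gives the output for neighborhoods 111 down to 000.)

  ### -> #   bit 7 = 1  t=2,i=0
  ##. -> #   bit 6 = 1  t=0,i=6
  #.# -> .   bit 5 = 0  t=0,i=2
  #.. -> #   bit 4 = 1  t=0,i=19
  .## -> .   bit 3 = 0  t=0,i=5
  .#. -> .   bit 2 = 0  t=0,i=1
  ..# -> .   bit 1 = 0  t=0,i=0
  ... -> #   bit 0 = 1  t=1,i=1
  bits 11010001 = 209

209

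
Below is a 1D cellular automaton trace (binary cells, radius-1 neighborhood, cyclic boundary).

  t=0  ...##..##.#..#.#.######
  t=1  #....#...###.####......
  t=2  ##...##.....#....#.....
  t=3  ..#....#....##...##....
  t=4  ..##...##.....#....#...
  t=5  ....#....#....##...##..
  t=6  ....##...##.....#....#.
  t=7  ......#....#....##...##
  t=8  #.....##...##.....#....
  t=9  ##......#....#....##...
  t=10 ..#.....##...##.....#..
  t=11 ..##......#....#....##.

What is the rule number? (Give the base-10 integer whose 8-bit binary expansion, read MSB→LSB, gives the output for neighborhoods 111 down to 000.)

  [7] ### => .  t=0,i=18
  [6] ##. => .  t=0,i=4
  [5] #.# => #  t=0,i=9
  [4] #.. => #  t=0,i=0
  [3] .## => .  t=0,i=3
  [2] .#. => #  t=0,i=10
  [1] ..# => .  t=0,i=2
  [0] ... => .  t=0,i=1
  bits 00110100 = 52

52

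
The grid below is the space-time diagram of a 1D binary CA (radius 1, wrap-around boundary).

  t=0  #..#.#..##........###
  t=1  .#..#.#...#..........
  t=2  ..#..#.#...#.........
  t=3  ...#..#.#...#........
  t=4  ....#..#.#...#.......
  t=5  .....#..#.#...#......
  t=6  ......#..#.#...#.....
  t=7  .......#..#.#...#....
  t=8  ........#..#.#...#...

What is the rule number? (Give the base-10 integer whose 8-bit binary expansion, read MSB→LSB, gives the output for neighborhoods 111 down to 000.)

48

  ###|.  b7=0 t=0,i=19
  ##.|.  b6=0 t=0,i=0
  #.#|#  b5=1 t=0,i=4
  #..|#  b4=1 t=0,i=1
  .##|.  b3=0 t=0,i=8
  .#.|.  b2=0 t=0,i=3
  ..#|.  b1=0 t=0,i=2
  ...|.  b0=0 t=0,i=11
  bits 00110000 = 48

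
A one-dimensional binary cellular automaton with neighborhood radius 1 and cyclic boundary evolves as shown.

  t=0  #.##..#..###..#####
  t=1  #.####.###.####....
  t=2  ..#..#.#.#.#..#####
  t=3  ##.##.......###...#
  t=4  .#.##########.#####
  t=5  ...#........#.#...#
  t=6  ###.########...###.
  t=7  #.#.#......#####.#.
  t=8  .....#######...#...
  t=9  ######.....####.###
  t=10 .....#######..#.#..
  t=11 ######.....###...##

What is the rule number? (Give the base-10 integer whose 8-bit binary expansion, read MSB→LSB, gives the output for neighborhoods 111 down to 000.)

91

  ### -> .   bit 7 = 0  t=0,i=10
  ##. -> #   bit 6 = 1  t=0,i=0
  #.# -> .   bit 5 = 0  t=0,i=1
  #.. -> #   bit 4 = 1  t=0,i=4
  .## -> #   bit 3 = 1  t=0,i=2
  .#. -> .   bit 2 = 0  t=0,i=6
  ..# -> #   bit 1 = 1  t=0,i=5
  ... -> #   bit 0 = 1  t=1,i=16
  bits 01011011 = 91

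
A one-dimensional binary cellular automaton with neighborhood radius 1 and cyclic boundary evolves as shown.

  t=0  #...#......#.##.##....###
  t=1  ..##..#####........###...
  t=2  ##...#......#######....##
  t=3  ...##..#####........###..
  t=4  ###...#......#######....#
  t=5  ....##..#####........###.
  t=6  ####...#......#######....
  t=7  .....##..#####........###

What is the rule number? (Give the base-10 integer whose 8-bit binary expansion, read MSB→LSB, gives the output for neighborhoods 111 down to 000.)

3

  ###|.  b7=0 t=0,i=23
  ##.|.  b6=0 t=0,i=0
  #.#|.  b5=0 t=0,i=12
  #..|.  b4=0 t=0,i=1
  .##|.  b3=0 t=0,i=13
  .#.|.  b2=0 t=0,i=4
  ..#|#  b1=1 t=0,i=3
  ...|#  b0=1 t=0,i=2
  bits 00000011 = 3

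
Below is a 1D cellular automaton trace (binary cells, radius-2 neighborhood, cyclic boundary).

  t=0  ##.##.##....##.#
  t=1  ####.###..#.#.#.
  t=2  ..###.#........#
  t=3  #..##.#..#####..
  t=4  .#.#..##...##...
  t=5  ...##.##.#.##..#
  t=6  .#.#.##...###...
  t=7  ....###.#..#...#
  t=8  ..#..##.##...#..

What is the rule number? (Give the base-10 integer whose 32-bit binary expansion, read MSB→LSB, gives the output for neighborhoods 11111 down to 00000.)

  ##### -> #   bit 31 = 1  t=3,i=11
  ####. -> #   bit 30 = 1  t=1,i=2
  ###.# -> #   bit 29 = 1  t=0,i=1
  ###.. -> .   bit 28 = 0  t=1,i=7
  ##.## -> #   bit 27 = 1  t=0,i=2
  ##.#. -> .   bit 26 = 0  t=2,i=5
  ##..# -> .   bit 25 = 0  t=1,i=8
  ##... -> .   bit 24 = 0  t=0,i=8
  #.### -> .   bit 23 = 0  t=0,i=15
  #.##. -> #   bit 22 = 1  t=0,i=3
  #.#.# -> .   bit 21 = 0  t=1,i=12
  #.#.. -> #   bit 20 = 1  t=2,i=6
  #..## -> .   bit 19 = 0  t=2,i=1
  #..#. -> .   bit 18 = 0  t=1,i=9
  #...# -> #   bit 17 = 1  t=4,i=9
  #.... -> .   bit 16 = 0  t=0,i=9
  .#### -> .   bit 15 = 0  t=1,i=1
  .###. -> #   bit 14 = 1  t=0,i=0
  .##.# -> .   bit 13 = 0  t=0,i=4
  .##.. -> #   bit 12 = 1  t=0,i=7
  .#.## -> #   bit 11 = 1  t=1,i=15
  .#.#. -> .   bit 10 = 0  t=1,i=11
  .#..# -> #   bit 9 = 1  t=2,i=0
  .#... -> .   bit 8 = 0  t=2,i=7
  ..### -> .   bit 7 = 0  t=2,i=2
  ..##. -> #   bit 6 = 1  t=0,i=12
  ..#.# -> .   bit 5 = 0  t=1,i=10
  ..#.. -> .   bit 4 = 0  t=2,i=15
  ...## -> .   bit 3 = 0  t=0,i=11
  ...#. -> .   bit 2 = 0  t=2,i=14
  ....# -> #   bit 1 = 1  t=0,i=10
  ..... -> #   bit 0 = 1  t=2,i=9
  bits 11101000010100100101101001000011 = 3897711171

3897711171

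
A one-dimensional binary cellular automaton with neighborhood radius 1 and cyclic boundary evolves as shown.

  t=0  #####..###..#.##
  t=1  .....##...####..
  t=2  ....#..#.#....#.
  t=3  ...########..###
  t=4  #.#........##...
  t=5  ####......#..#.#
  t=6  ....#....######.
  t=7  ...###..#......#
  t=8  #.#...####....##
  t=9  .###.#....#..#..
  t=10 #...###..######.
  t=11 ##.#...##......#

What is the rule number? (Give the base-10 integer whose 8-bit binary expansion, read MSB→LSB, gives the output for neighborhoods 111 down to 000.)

54

  ###|.  b7=0 t=0,i=0
  ##.|.  b6=0 t=0,i=4
  #.#|#  b5=1 t=0,i=13
  #..|#  b4=1 t=0,i=5
  .##|.  b3=0 t=0,i=7
  .#.|#  b2=1 t=0,i=12
  ..#|#  b1=1 t=0,i=6
  ...|.  b0=0 t=1,i=0
  bits 00110110 = 54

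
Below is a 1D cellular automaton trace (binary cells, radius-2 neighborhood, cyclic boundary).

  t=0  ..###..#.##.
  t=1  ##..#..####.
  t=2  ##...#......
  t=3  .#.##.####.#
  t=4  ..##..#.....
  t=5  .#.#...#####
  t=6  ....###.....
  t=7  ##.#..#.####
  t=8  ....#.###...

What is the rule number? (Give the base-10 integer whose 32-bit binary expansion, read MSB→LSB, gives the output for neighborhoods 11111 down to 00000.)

281221933

  [31] ##### => .  t=5,i=9
  [30] ####. => .  t=1,i=9
  [29] ###.# => .  t=1,i=10
  [28] ###.. => #  t=0,i=4
  [27] ##.## => .  t=1,i=11
  [26] ##.#. => .  t=3,i=10
  [25] ##..# => .  t=0,i=5
  [24] ##... => .  t=0,i=11
  [23] #.### => #  t=3,i=6
  [22] #.##. => #  t=0,i=9
  [21] #.#.# => .  t=3,i=1
  [20] #.#.. => .  t=5,i=3
  [19] #..## => .  t=1,i=6
  [18] #..#. => .  t=0,i=6
  [17] #...# => #  t=0,i=0
  [16] #.... => #  t=2,i=7
  [15] .#### => .  t=1,i=8
  [14] .###. => .  t=0,i=3
  [13] .##.# => .  t=3,i=4
  [12] .##.. => #  t=0,i=10
  [11] .#.## => #  t=0,i=8
  [10] .#.#. => .  t=3,i=0
  [9] .#..# => #  t=1,i=5
  [8] .#... => #  t=2,i=6
  [7] ..### => .  t=0,i=2
  [6] ..##. => .  t=2,i=0
  [5] ..#.# => #  t=0,i=7
  [4] ..#.. => .  t=1,i=4
  [3] ...## => #  t=0,i=1
  [2] ...#. => #  t=2,i=4
  [1] ....# => .  t=2,i=10
  [0] ..... => #  t=2,i=8
  bits 00010000110000110001101100101101 = 281221933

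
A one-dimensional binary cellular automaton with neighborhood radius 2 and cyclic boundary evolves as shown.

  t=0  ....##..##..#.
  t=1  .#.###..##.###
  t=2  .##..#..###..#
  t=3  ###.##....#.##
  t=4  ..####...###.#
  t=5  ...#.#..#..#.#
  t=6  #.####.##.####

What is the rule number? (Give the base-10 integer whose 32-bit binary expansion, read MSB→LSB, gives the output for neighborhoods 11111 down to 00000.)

947174781

  #####|.  b31=0 t=3,i=0
  ####.|.  b30=0 t=3,i=1
  ###.#|#  b29=1 t=1,i=13
  ###..|#  b28=1 t=1,i=5
  ##.##|#  b27=1 t=1,i=10
  ##.#.|.  b26=0 t=1,i=0
  ##..#|.  b25=0 t=0,i=6
  ##...|.  b24=0 t=3,i=6
  #.###|.  b23=0 t=1,i=3
  #.##.|#  b22=1 t=2,i=1
  #.#.#|#  b21=1 t=1,i=1
  #.#..|#  b20=1 t=4,i=13
  #..##|.  b19=0 t=0,i=7
  #..#.|#  b18=1 t=0,i=11
  #...#|.  b17=0 t=4,i=7
  #....|.  b16=0 t=0,i=0
  .####|#  b15=1 t=3,i=13
  .###.|.  b14=0 t=1,i=4
  .##.#|#  b13=1 t=1,i=9
  .##..|#  b12=1 t=0,i=5
  .#.##|#  b11=1 t=1,i=2
  .#.#.|#  b10=1 t=5,i=4
  .#..#|.  b9=0 t=2,i=6
  .#...|#  b8=1 t=0,i=13
  ..###|.  b7=0 t=2,i=8
  ..##.|#  b6=1 t=0,i=4
  ..#.#|#  b5=1 t=2,i=13
  ..#..|#  b4=1 t=0,i=12
  ...##|#  b3=1 t=0,i=3
  ...#.|#  b2=1 t=3,i=9
  ....#|.  b1=0 t=0,i=2
  .....|#  b0=1 t=0,i=1
  bits 00111000011101001011110101111101 = 947174781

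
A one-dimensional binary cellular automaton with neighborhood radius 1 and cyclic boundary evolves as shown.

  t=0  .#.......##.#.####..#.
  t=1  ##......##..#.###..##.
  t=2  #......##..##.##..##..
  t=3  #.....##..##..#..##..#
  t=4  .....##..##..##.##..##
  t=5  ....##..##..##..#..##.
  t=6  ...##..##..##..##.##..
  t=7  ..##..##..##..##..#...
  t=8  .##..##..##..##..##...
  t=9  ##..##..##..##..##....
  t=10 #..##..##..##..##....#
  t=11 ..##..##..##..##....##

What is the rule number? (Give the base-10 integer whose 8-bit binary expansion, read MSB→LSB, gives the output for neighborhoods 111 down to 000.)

  [7] ### => #  t=0,i=15
  [6] ##. => .  t=0,i=10
  [5] #.# => .  t=0,i=11
  [4] #.. => .  t=0,i=2
  [3] .## => #  t=0,i=9
  [2] .#. => #  t=0,i=1
  [1] ..# => #  t=0,i=0
  [0] ... => .  t=0,i=3
  bits 10001110 = 142

142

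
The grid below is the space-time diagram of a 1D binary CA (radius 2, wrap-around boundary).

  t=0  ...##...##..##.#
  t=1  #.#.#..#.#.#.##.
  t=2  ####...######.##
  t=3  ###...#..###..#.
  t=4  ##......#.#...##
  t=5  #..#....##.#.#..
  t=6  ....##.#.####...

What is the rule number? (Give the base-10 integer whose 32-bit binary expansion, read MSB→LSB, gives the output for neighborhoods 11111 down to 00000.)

3299441960

  #####|#  b31=1 t=2,i=0
  ####.|#  b30=1 t=2,i=2
  ###.#|.  b29=0 t=2,i=12
  ###..|.  b28=0 t=2,i=3
  ##.##|.  b27=0 t=2,i=13
  ##.#.|#  b26=1 t=0,i=14
  ##..#|.  b25=0 t=0,i=10
  ##...|.  b24=0 t=0,i=5
  #.###|#  b23=1 t=2,i=14
  #.##.|.  b22=0 t=1,i=13
  #.#.#|#  b21=1 t=1,i=0
  #.#..|.  b20=0 t=0,i=15
  #..##|#  b19=1 t=0,i=11
  #..#.|.  b18=0 t=1,i=6
  #...#|.  b17=0 t=0,i=1
  #....|#  b16=1 t=4,i=3
  .####|.  b15=0 t=2,i=8
  .###.|#  b14=1 t=3,i=1
  .##.#|#  b13=1 t=0,i=13
  .##..|#  b12=1 t=0,i=4
  .#.##|#  b11=1 t=1,i=12
  .#.#.|#  b10=1 t=1,i=1
  .#..#|.  b9=0 t=1,i=5
  .#...|#  b8=1 t=0,i=0
  ..###|.  b7=0 t=2,i=7
  ..##.|.  b6=0 t=0,i=3
  ..#.#|#  b5=1 t=1,i=7
  ..#..|.  b4=0 t=3,i=6
  ...##|#  b3=1 t=0,i=2
  ...#.|.  b2=0 t=3,i=5
  ....#|.  b1=0 t=4,i=6
  .....|.  b0=0 t=4,i=4
  bits 11000100101010010111110100101000 = 3299441960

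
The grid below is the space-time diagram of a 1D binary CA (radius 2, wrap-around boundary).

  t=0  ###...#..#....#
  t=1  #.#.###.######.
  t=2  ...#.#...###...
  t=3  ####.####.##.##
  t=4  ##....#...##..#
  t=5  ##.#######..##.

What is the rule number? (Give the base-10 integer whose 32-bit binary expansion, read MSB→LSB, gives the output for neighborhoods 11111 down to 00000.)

2455759167

  [31] ##### => #  t=1,i=10
  [30] ####. => .  t=0,i=1
  [29] ###.# => .  t=1,i=6
  [28] ###.. => #  t=0,i=2
  [27] ##.## => .  t=1,i=7
  [26] ##.#. => .  t=1,i=14
  [25] ##..# => #  t=4,i=12
  [24] ##... => .  t=0,i=3
  [23] #.### => .  t=1,i=4
  [22] #.##. => #  t=3,i=10
  [21] #.#.# => .  t=1,i=0
  [20] #.#.. => #  t=2,i=5
  [19] #..## => #  t=4,i=13
  [18] #..#. => #  t=0,i=8
  [17] #...# => #  t=0,i=4
  [16] #.... => #  t=0,i=11
  [15] .#### => #  t=0,i=0
  [14] .###. => #  t=1,i=5
  [13] .##.# => #  t=3,i=11
  [12] .##.. => .  t=4,i=11
  [11] .#.## => #  t=1,i=3
  [10] .#.#. => .  t=1,i=1
  [9] .#..# => .  t=0,i=7
  [8] .#... => #  t=0,i=10
  [7] ..### => .  t=0,i=14
  [6] ..##. => .  t=4,i=10
  [5] ..#.# => #  t=2,i=3
  [4] ..#.. => #  t=0,i=6
  [3] ...## => #  t=0,i=13
  [2] ...#. => #  t=0,i=5
  [1] ....# => #  t=0,i=12
  [0] ..... => #  t=2,i=0
  bits 10010010010111111110100100111111 = 2455759167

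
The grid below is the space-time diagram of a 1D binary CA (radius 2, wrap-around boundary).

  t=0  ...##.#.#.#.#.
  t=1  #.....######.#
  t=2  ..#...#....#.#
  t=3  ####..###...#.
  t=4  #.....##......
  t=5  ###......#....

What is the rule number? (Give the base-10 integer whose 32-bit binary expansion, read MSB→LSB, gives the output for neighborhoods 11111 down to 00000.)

  #####|.  b31=0 t=1,i=8
  ####.|.  b30=0 t=1,i=10
  ###.#|#  b29=1 t=1,i=11
  ###..|.  b28=0 t=3,i=3
  ##.##|.  b27=0 t=1,i=12
  ##.#.|.  b26=0 t=0,i=5
  ##..#|.  b25=0 t=3,i=4
  ##...|.  b24=0 t=1,i=1
  #.###|#  b23=1 t=3,i=0
  #.##.|#  b22=1 t=1,i=13
  #.#.#|#  b21=1 t=0,i=6
  #.#..|.  b20=0 t=0,i=12
  #..##|.  b19=0 t=3,i=5
  #..#.|#  b18=1 t=2,i=1
  #...#|.  b17=0 t=2,i=4
  #....|#  b16=1 t=0,i=0
  .####|.  b15=0 t=1,i=7
  .###.|#  b14=1 t=3,i=7
  .##.#|.  b13=0 t=0,i=4
  .##..|.  b12=0 t=1,i=0
  .#.##|.  b11=0 t=3,i=13
  .#.#.|#  b10=1 t=0,i=7
  .#..#|#  b9=1 t=2,i=0
  .#...|#  b8=1 t=0,i=13
  ..###|#  b7=1 t=1,i=6
  ..##.|.  b6=0 t=0,i=3
  ..#.#|.  b5=0 t=2,i=11
  ..#..|#  b4=1 t=2,i=2
  ...##|.  b3=0 t=0,i=2
  ...#.|.  b2=0 t=2,i=5
  ....#|.  b1=0 t=0,i=1
  .....|.  b0=0 t=1,i=3
  bits 00100000111001010100011110010000 = 551896976

551896976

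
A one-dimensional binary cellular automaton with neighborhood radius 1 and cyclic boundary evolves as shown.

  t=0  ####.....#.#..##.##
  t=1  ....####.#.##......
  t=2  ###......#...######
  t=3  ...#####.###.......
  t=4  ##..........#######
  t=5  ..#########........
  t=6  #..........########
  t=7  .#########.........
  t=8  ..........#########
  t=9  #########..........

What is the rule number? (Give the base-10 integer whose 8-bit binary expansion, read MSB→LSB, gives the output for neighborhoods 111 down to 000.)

21

  ###|.  b7=0 t=0,i=0
  ##.|.  b6=0 t=0,i=3
  #.#|.  b5=0 t=0,i=10
  #..|#  b4=1 t=0,i=4
  .##|.  b3=0 t=0,i=14
  .#.|#  b2=1 t=0,i=9
  ..#|.  b1=0 t=0,i=8
  ...|#  b0=1 t=0,i=5
  bits 00010101 = 21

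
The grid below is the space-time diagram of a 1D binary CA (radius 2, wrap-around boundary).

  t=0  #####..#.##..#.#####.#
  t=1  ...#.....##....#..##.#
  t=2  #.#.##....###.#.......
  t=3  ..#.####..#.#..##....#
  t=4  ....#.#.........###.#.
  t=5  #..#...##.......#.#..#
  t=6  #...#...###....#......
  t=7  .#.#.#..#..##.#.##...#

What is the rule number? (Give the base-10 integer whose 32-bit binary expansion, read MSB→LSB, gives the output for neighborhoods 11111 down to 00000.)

  ##### -> .   bit 31 = 0  t=0,i=1
  ####. -> #   bit 30 = 1  t=0,i=3
  ###.# -> #   bit 29 = 1  t=0,i=19
  ###.. -> .   bit 28 = 0  t=0,i=4
  ##.## -> .   bit 27 = 0  t=0,i=20
  ##.#. -> .   bit 26 = 0  t=1,i=20
  ##..# -> .   bit 25 = 0  t=0,i=5
  ##... -> #   bit 24 = 1  t=1,i=11
  #.### -> #   bit 23 = 1  t=0,i=15
  #.##. -> #   bit 22 = 1  t=0,i=9
  #.#.# -> #   bit 21 = 1  t=2,i=2
  #.#.. -> .   bit 20 = 0  t=1,i=21
  #..## -> .   bit 19 = 0  t=1,i=17
  #..#. -> .   bit 18 = 0  t=0,i=6
  #...# -> .   bit 17 = 0  t=1,i=1
  #.... -> #   bit 16 = 1  t=1,i=5
  .#### -> .   bit 15 = 0  t=0,i=0
  .###. -> .   bit 14 = 0  t=2,i=11
  .##.# -> .   bit 13 = 0  t=1,i=19
  .##.. -> #   bit 12 = 1  t=0,i=10
  .#.## -> .   bit 11 = 0  t=0,i=8
  .#.#. -> .   bit 10 = 0  t=2,i=1
  .#..# -> .   bit 9 = 0  t=1,i=16
  .#... -> #   bit 8 = 1  t=1,i=0
  ..### -> #   bit 7 = 1  t=2,i=10
  ..##. -> .   bit 6 = 0  t=1,i=9
  ..#.# -> .   bit 5 = 0  t=0,i=7
  ..#.. -> .   bit 4 = 0  t=1,i=3
  ...## -> .   bit 3 = 0  t=1,i=8
  ...#. -> #   bit 2 = 1  t=1,i=2
  ....# -> .   bit 1 = 0  t=1,i=7
  ..... -> .   bit 0 = 0  t=1,i=6
  bits 01100001111000010001000110000100 = 1642140036

1642140036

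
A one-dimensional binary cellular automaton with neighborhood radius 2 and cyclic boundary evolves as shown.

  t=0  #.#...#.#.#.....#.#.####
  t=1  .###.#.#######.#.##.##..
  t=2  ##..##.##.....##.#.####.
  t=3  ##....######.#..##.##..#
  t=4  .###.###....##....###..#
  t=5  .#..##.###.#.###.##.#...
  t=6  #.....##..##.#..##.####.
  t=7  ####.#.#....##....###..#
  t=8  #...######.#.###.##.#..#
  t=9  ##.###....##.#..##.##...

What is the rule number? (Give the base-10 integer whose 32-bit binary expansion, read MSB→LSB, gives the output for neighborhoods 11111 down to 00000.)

502371725

  [31] ##### => .  t=0,i=22
  [30] ####. => .  t=0,i=23
  [29] ###.# => .  t=0,i=0
  [28] ###.. => #  t=3,i=1
  [27] ##.## => #  t=1,i=19
  [26] ##.#. => #  t=0,i=1
  [25] ##..# => .  t=2,i=2
  [24] ##... => #  t=1,i=22
  [23] #.### => #  t=0,i=20
  [22] #.##. => #  t=1,i=17
  [21] #.#.# => #  t=0,i=8
  [20] #.#.. => #  t=0,i=2
  [19] #..## => .  t=2,i=3
  [18] #..#. => .  t=4,i=22
  [17] #...# => .  t=0,i=4
  [16] #.... => #  t=0,i=12
  [15] .#### => #  t=0,i=21
  [14] .###. => .  t=1,i=2
  [13] .##.# => .  t=1,i=18
  [12] .##.. => #  t=1,i=21
  [11] .#.## => .  t=0,i=19
  [10] .#.#. => #  t=0,i=7
  [9] .#..# => .  t=3,i=14
  [8] .#... => #  t=0,i=3
  [7] ..### => #  t=1,i=1
  [6] ..##. => .  t=2,i=4
  [5] ..#.# => .  t=0,i=6
  [4] ..#.. => .  t=5,i=1
  [3] ...## => #  t=1,i=0
  [2] ...#. => #  t=0,i=5
  [1] ....# => .  t=0,i=14
  [0] ..... => #  t=0,i=13
  bits 00011101111100011001010110001101 = 502371725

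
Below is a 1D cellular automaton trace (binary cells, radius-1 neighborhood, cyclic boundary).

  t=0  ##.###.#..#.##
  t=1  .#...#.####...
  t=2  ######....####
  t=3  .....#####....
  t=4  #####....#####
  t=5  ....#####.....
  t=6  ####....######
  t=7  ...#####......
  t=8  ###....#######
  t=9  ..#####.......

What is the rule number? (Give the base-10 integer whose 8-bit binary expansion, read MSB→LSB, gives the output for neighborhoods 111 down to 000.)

  nb ###: next=.  (t=0,i=0, bit7=0)
  nb ##.: next=#  (t=0,i=1, bit6=1)
  nb #.#: next=.  (t=0,i=2, bit5=0)
  nb #..: next=#  (t=0,i=8, bit4=1)
  nb .##: next=.  (t=0,i=3, bit3=0)
  nb .#.: next=#  (t=0,i=7, bit2=1)
  nb ..#: next=#  (t=0,i=9, bit1=1)
  nb ...: next=#  (t=1,i=3, bit0=1)
  bits 01010111 = 87

87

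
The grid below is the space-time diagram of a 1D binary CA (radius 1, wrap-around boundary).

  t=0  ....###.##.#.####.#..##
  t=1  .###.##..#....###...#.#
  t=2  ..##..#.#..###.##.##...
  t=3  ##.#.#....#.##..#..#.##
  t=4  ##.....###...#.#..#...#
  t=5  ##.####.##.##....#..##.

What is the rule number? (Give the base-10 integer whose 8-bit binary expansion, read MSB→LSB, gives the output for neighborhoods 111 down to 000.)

195

  ### -> #   bit 7 = 1  t=0,i=5
  ##. -> #   bit 6 = 1  t=0,i=6
  #.# -> .   bit 5 = 0  t=0,i=7
  #.. -> .   bit 4 = 0  t=0,i=0
  .## -> .   bit 3 = 0  t=0,i=4
  .#. -> .   bit 2 = 0  t=0,i=11
  ..# -> #   bit 1 = 1  t=0,i=3
  ... -> #   bit 0 = 1  t=0,i=1
  bits 11000011 = 195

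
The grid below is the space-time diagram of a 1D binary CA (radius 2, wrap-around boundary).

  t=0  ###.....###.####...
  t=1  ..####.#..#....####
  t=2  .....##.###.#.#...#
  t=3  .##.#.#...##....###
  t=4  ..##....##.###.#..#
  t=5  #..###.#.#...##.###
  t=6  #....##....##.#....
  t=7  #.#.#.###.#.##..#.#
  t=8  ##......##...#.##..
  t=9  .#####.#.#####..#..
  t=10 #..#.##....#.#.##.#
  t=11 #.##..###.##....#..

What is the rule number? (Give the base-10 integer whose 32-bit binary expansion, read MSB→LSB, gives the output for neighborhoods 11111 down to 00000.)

3037147709

  [31] ##### => #  t=9,i=3
  [30] ####. => .  t=0,i=14
  [29] ###.# => #  t=0,i=10
  [28] ###.. => #  t=0,i=2
  [27] ##.## => .  t=0,i=11
  [26] ##.#. => #  t=1,i=6
  [25] ##..# => .  t=1,i=0
  [24] ##... => #  t=0,i=3
  [23] #.### => .  t=0,i=12
  [22] #.##. => .  t=3,i=1
  [21] #.#.# => .  t=2,i=12
  [20] #.#.. => .  t=1,i=7
  [19] #..## => .  t=1,i=1
  [18] #..#. => #  t=1,i=9
  [17] #...# => #  t=0,i=17
  [16] #.... => #  t=0,i=4
  [15] .#### => .  t=0,i=13
  [14] .###. => .  t=0,i=1
  [13] .##.# => #  t=2,i=6
  [12] .##.. => #  t=3,i=11
  [11] .#.## => .  t=7,i=5
  [10] .#.#. => .  t=2,i=13
  [9] .#..# => #  t=1,i=8
  [8] .#... => .  t=1,i=11
  [7] ..### => .  t=0,i=0
  [6] ..##. => .  t=2,i=5
  [5] ..#.# => #  t=7,i=16
  [4] ..#.. => #  t=1,i=10
  [3] ...## => #  t=0,i=7
  [2] ...#. => #  t=2,i=17
  [1] ....# => .  t=0,i=6
  [0] ..... => #  t=0,i=5
  bits 10110101000001110011001000111101 = 3037147709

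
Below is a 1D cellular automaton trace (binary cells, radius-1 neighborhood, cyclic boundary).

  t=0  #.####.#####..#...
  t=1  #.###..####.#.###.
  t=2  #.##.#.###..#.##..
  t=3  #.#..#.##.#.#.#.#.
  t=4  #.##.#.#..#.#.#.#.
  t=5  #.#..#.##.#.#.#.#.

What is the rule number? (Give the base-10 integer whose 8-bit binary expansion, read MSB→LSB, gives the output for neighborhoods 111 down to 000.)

  ### -> #   bit 7 = 1  t=0,i=3
  ##. -> .   bit 6 = 0  t=0,i=5
  #.# -> .   bit 5 = 0  t=0,i=1
  #.. -> #   bit 4 = 1  t=0,i=12
  .## -> #   bit 3 = 1  t=0,i=2
  .#. -> #   bit 2 = 1  t=0,i=0
  ..# -> .   bit 1 = 0  t=0,i=13
  ... -> #   bit 0 = 1  t=0,i=16
  bits 10011101 = 157

157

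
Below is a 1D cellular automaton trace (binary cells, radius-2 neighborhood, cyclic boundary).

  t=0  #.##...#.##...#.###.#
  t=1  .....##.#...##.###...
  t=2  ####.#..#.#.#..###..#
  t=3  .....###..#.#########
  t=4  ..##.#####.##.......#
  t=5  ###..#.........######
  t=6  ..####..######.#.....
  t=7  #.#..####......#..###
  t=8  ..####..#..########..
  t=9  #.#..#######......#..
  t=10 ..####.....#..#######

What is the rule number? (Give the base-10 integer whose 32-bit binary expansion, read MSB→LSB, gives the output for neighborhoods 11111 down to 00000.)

  ##### -> .   bit 31 = 0  t=2,i=1
  ####. -> .   bit 30 = 0  t=2,i=2
  ###.# -> .   bit 29 = 0  t=0,i=18
  ###.. -> #   bit 28 = 1  t=1,i=17
  ##.## -> .   bit 27 = 0  t=0,i=1
  ##.#. -> .   bit 26 = 0  t=1,i=7
  ##..# -> #   bit 25 = 1  t=2,i=18
  ##... -> .   bit 24 = 0  t=0,i=4
  #.### -> #   bit 23 = 1  t=0,i=16
  #.##. -> .   bit 22 = 0  t=0,i=2
  #.#.# -> #   bit 21 = 1  t=2,i=10
  #.#.. -> #   bit 20 = 1  t=1,i=8
  #..## -> #   bit 19 = 1  t=2,i=14
  #..#. -> #   bit 18 = 1  t=2,i=7
  #...# -> #   bit 17 = 1  t=0,i=5
  #.... -> .   bit 16 = 0  t=1,i=19
  .#### -> .   bit 15 = 0  t=2,i=0
  .###. -> #   bit 14 = 1  t=0,i=17
  .##.# -> .   bit 13 = 0  t=0,i=0
  .##.. -> .   bit 12 = 0  t=0,i=3
  .#.## -> #   bit 11 = 1  t=0,i=8
  .#.#. -> .   bit 10 = 0  t=2,i=9
  .#..# -> #   bit 9 = 1  t=2,i=6
  .#... -> .   bit 8 = 0  t=1,i=9
  ..### -> #   bit 7 = 1  t=2,i=15
  ..##. -> #   bit 6 = 1  t=1,i=5
  ..#.# -> .   bit 5 = 0  t=0,i=7
  ..#.. -> #   bit 4 = 1  t=4,i=20
  ...## -> .   bit 3 = 0  t=1,i=4
  ...#. -> #   bit 2 = 1  t=0,i=6
  ....# -> #   bit 1 = 1  t=1,i=3
  ..... -> #   bit 0 = 1  t=1,i=0
  bits 00010010101111100100101011010111 = 314460887

314460887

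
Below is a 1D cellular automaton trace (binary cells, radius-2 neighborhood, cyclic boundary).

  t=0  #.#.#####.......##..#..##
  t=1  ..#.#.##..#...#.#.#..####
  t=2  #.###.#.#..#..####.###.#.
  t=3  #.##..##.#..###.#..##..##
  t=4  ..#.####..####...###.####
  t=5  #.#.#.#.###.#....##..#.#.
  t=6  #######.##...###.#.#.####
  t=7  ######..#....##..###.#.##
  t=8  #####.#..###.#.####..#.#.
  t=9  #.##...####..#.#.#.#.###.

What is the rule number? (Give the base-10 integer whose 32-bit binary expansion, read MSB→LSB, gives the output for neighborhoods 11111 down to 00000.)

3270076386

  #####|#  b31=1 t=0,i=6
  ####.|#  b30=1 t=0,i=7
  ###.#|.  b29=0 t=0,i=0
  ###..|.  b28=0 t=0,i=8
  ##.##|.  b27=0 t=2,i=18
  ##.#.|.  b26=0 t=0,i=1
  ##..#|#  b25=1 t=0,i=18
  ##...|.  b24=0 t=0,i=9
  #.###|#  b23=1 t=0,i=4
  #.##.|#  b22=1 t=1,i=6
  #.#.#|#  b21=1 t=0,i=2
  #.#..|.  b20=0 t=1,i=18
  #..##|#  b19=1 t=0,i=22
  #..#.|.  b18=0 t=0,i=19
  #...#|.  b17=0 t=1,i=12
  #....|#  b16=1 t=0,i=10
  .####|.  b15=0 t=0,i=5
  .###.|#  b14=1 t=0,i=24
  .##.#|#  b13=1 t=3,i=7
  .##..|.  b12=0 t=0,i=17
  .#.##|.  b11=0 t=0,i=3
  .#.#.|#  b10=1 t=1,i=3
  .#..#|#  b9=1 t=0,i=21
  .#...|#  b8=1 t=1,i=11
  ..###|#  b7=1 t=0,i=23
  ..##.|#  b6=1 t=0,i=16
  ..#.#|#  b5=1 t=1,i=2
  ..#..|.  b4=0 t=0,i=20
  ...##|.  b3=0 t=0,i=15
  ...#.|.  b2=0 t=1,i=13
  ....#|#  b1=1 t=0,i=14
  .....|.  b0=0 t=0,i=11
  bits 11000010111010010110011111100010 = 3270076386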